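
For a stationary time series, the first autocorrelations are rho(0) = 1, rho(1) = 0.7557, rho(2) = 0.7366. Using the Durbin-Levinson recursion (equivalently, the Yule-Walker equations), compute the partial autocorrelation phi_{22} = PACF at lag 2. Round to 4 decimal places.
\phi_{22} = 0.3859

The PACF at lag k is phi_{kk}, the last component of the solution
to the Yule-Walker system G_k phi = r_k where
  (G_k)_{ij} = rho(|i - j|), (r_k)_i = rho(i), i,j = 1..k.
Equivalently, Durbin-Levinson gives phi_{kk} iteratively:
  phi_{11} = rho(1)
  phi_{kk} = [rho(k) - sum_{j=1..k-1} phi_{k-1,j} rho(k-j)]
            / [1 - sum_{j=1..k-1} phi_{k-1,j} rho(j)],
  phi_{k,j} = phi_{k-1,j} - phi_{kk} phi_{k-1,k-j},  j = 1..k-1.
Step k = 1:
  phi_11 = rho(1) = 0.7557.
Step k = 2:
  phi_22 = [rho(2) - phi_11 rho(1)] / [1 - phi_11 rho(1)] = [0.7366 - (0.7557)(0.7557)] / [1 - (0.7557)(0.7557)]
         = 0.16551751 / 0.42891751 = 0.3859.
Therefore phi_{22} = 0.3859.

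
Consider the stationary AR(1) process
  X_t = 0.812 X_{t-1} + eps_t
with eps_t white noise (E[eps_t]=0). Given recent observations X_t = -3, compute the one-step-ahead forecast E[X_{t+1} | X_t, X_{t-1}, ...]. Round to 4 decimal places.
E[X_{t+1} \mid \mathcal F_t] = -2.4360

For an AR(p) model X_t = c + sum_i phi_i X_{t-i} + eps_t, the
one-step-ahead conditional mean is
  E[X_{t+1} | X_t, ...] = c + sum_i phi_i X_{t+1-i}.
Substitute known values:
  E[X_{t+1} | ...] = (0.812) * (-3)
                   = -2.4360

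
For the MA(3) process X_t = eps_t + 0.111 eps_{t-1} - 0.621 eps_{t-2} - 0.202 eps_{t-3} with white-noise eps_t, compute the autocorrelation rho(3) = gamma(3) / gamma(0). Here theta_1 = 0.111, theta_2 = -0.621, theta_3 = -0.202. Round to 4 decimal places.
\rho(3) = -0.1404

For an MA(q) process with theta_0 = 1, the autocovariance is
  gamma(k) = sigma^2 * sum_{i=0..q-k} theta_i * theta_{i+k},
and rho(k) = gamma(k) / gamma(0). Sigma^2 cancels.
  numerator   = (1)*(-0.202) = -0.202.
  denominator = (1)^2 + (0.111)^2 + (-0.621)^2 + (-0.202)^2 = 1.438766.
  rho(3) = -0.202 / 1.438766 = -0.1404.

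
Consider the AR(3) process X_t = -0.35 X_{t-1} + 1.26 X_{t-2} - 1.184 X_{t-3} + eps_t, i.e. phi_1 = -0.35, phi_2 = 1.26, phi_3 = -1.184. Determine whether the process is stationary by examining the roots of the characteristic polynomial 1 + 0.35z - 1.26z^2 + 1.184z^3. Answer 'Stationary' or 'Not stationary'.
\text{Not stationary}

The AR(p) characteristic polynomial is P(z) = 1 + 0.35z - 1.26z^2 + 1.184z^3.
Stationarity requires all roots to lie outside the unit circle, i.e. |z| > 1 for every root.
Degree 3: look for a simple real root z0 first, then factor out (1 - z/z0) and solve the remaining quadratic.
Testing z0 = -0.625: P(-0.625) = 1 + (0.35)(-0.625) + (-1.26)(-0.625)^2 + (1.184)(-0.625)^3
  = 1 + (-0.21875) + (-0.492188) + (-0.289062) = 0.  So z_0 = -0.625 is a root, |z_0| = 0.625.
Divide out the factor (1 + 1.6 z) = (1 - z/z0) (since 1/z0 = -1.6):
  P(z) = (1 + 1.6 z)(1 + (-1.25) z + (0.74) z^2)
  [check: z-coef -1.25 - (-1.6) = 0.35; z^2-coef 0.74 - (-1.6)(-1.25) = -1.26; z^3-coef -(-1.6)(0.74) = 1.184.]
Remaining roots from the quadratic factor 1 + (-1.25) z + (0.74) z^2:
  Set 1 + (-1.25) z + (0.74) z^2 = 0, i.e. a z^2 + b z + c = 0 with a = 0.74, b = -1.25, c = 1.
  Discriminant D = b^2 - 4ac = (-1.25)^2 - 4*(0.74)*1 = 1.5625 - (2.96) = -1.3975.
  D < 0, so the roots are the complex-conjugate pair z = (-b +/- i sqrt(-D)) / (2a) = 0.8446 +/- 0.7988i.
  For a conjugate pair |z|^2 = z * conj(z) = (product of roots) = c/a = 1/(0.74) = 1.351351, so |z| = sqrt(1.351351) = 1.1625 for both roots.
Moduli of all roots: 0.6250, 1.1625, 1.1625.
All moduli strictly greater than 1? No.
Verdict: Not stationary.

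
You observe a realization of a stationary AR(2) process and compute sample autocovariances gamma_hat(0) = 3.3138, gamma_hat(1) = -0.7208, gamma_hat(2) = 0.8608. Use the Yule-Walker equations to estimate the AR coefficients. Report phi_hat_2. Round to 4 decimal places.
\hat\phi_{2} = 0.2230

The Yule-Walker equations for an AR(p) process read, in matrix form,
  Gamma_p phi = r_p,   with   (Gamma_p)_{ij} = gamma(|i - j|),
                       (r_p)_i = gamma(i),   i,j = 1..p.
Substitute the sample gammas (Toeplitz matrix and right-hand side of size 2):
  Gamma_p = [[3.3138, -0.7208], [-0.7208, 3.3138]]
  r_p     = [-0.7208, 0.8608]
Written out:
  3.3138 phi_1 - 0.7208 phi_2 = -0.7208
  -0.7208 phi_1 + 3.3138 phi_2 = 0.8608
Solve by Cramer's rule:
  det = gamma(0)^2 - gamma(1)^2 = (3.3138)^2 - (-0.7208)^2 = 10.98127044 - 0.51955264 = 10.4617178
  phi_hat_1 = [gamma(1) gamma(0) - gamma(1) gamma(2)] / det = [(-0.7208)(3.3138) - (-0.7208)(0.8608)] / 10.4617178 = -1.7681224 / 10.4617178 = -0.169
  phi_hat_2 = [gamma(0) gamma(2) - gamma(1)^2] / det = [(3.3138)(0.8608) - (-0.7208)^2] / 10.4617178 = 2.3329664 / 10.4617178 = 0.223
So phi_hat = [-0.1690, 0.2230].
Therefore phi_hat_2 = 0.2230.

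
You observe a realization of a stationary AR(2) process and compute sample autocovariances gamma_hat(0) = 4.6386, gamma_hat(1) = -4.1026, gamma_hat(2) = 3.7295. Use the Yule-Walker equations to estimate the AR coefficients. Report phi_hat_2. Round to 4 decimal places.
\hat\phi_{2} = 0.1000

The Yule-Walker equations for an AR(p) process read, in matrix form,
  Gamma_p phi = r_p,   with   (Gamma_p)_{ij} = gamma(|i - j|),
                       (r_p)_i = gamma(i),   i,j = 1..p.
Substitute the sample gammas (Toeplitz matrix and right-hand side of size 2):
  Gamma_p = [[4.6386, -4.1026], [-4.1026, 4.6386]]
  r_p     = [-4.1026, 3.7295]
Written out:
  4.6386 phi_1 - 4.1026 phi_2 = -4.1026
  -4.1026 phi_1 + 4.6386 phi_2 = 3.7295
Solve by Cramer's rule:
  det = gamma(0)^2 - gamma(1)^2 = (4.6386)^2 - (-4.1026)^2 = 21.51660996 - 16.83132676 = 4.6852832
  phi_hat_1 = [gamma(1) gamma(0) - gamma(1) gamma(2)] / det = [(-4.1026)(4.6386) - (-4.1026)(3.7295)] / 4.6852832 = -3.72967366 / 4.6852832 = -0.796
  phi_hat_2 = [gamma(0) gamma(2) - gamma(1)^2] / det = [(4.6386)(3.7295) - (-4.1026)^2] / 4.6852832 = 0.46833194 / 4.6852832 = 0.1
So phi_hat = [-0.7960, 0.1000].
Therefore phi_hat_2 = 0.1000.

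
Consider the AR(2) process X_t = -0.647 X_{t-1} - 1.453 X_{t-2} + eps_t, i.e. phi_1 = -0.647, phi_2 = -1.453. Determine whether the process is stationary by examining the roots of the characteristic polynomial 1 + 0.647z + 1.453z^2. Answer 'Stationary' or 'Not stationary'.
\text{Not stationary}

The AR(p) characteristic polynomial is P(z) = 1 + 0.647z + 1.453z^2.
Stationarity requires all roots to lie outside the unit circle, i.e. |z| > 1 for every root.
Set 1 + (0.647) z + (1.453) z^2 = 0, i.e. a z^2 + b z + c = 0 with a = 1.453, b = 0.647, c = 1.
Discriminant D = b^2 - 4ac = (0.647)^2 - 4*(1.453)*1 = 0.418609 - (5.812) = -5.393391.
D < 0, so the roots are the complex-conjugate pair z = (-b +/- i sqrt(-D)) / (2a) = -0.2226 +/- 0.7992i.
For a conjugate pair |z|^2 = z * conj(z) = (product of roots) = c/a = 1/(1.453) = 0.688231, so |z| = sqrt(0.688231) = 0.8296 for both roots.
Moduli of all roots: 0.8296, 0.8296.
All moduli strictly greater than 1? No.
Verdict: Not stationary.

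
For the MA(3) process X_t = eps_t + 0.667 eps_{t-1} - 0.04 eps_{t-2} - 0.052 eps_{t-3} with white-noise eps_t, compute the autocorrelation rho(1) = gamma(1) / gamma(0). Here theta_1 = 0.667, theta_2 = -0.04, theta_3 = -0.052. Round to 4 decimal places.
\rho(1) = 0.4433

For an MA(q) process with theta_0 = 1, the autocovariance is
  gamma(k) = sigma^2 * sum_{i=0..q-k} theta_i * theta_{i+k},
and rho(k) = gamma(k) / gamma(0). Sigma^2 cancels.
  numerator   = (1)*(0.667) + (0.667)*(-0.04) + (-0.04)*(-0.052) = 0.6424.
  denominator = (1)^2 + (0.667)^2 + (-0.04)^2 + (-0.052)^2 = 1.449193.
  rho(1) = 0.6424 / 1.449193 = 0.4433.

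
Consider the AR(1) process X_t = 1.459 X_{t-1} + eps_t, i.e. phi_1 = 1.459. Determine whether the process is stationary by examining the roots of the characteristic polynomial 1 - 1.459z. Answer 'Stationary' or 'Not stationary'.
\text{Not stationary}

The AR(p) characteristic polynomial is P(z) = 1 - 1.459z.
Stationarity requires all roots to lie outside the unit circle, i.e. |z| > 1 for every root.
This is linear in z: 1 + (-1.459) z = 0  =>  z = -1/(-1.459) = 0.685401,  |z| = 0.685401.
Moduli of all roots: 0.6854.
All moduli strictly greater than 1? No.
Verdict: Not stationary.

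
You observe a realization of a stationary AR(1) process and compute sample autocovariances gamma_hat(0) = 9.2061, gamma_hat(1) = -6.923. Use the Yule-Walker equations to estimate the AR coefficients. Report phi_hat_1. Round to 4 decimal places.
\hat\phi_{1} = -0.7520

The Yule-Walker equations for an AR(p) process read, in matrix form,
  Gamma_p phi = r_p,   with   (Gamma_p)_{ij} = gamma(|i - j|),
                       (r_p)_i = gamma(i),   i,j = 1..p.
Substitute the sample gammas (Toeplitz matrix and right-hand side of size 1):
  Gamma_p = [[9.2061]]
  r_p     = [-6.923]
With p = 1 this is the single equation gamma(0) phi_1 = gamma(1):
  phi_hat_1 = gamma(1) / gamma(0) = -6.923 / 9.2061 = -0.7520.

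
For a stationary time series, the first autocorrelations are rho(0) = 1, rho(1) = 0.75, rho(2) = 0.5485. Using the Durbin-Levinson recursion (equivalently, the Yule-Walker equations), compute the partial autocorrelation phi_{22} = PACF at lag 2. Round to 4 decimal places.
\phi_{22} = -0.0320

The PACF at lag k is phi_{kk}, the last component of the solution
to the Yule-Walker system G_k phi = r_k where
  (G_k)_{ij} = rho(|i - j|), (r_k)_i = rho(i), i,j = 1..k.
Equivalently, Durbin-Levinson gives phi_{kk} iteratively:
  phi_{11} = rho(1)
  phi_{kk} = [rho(k) - sum_{j=1..k-1} phi_{k-1,j} rho(k-j)]
            / [1 - sum_{j=1..k-1} phi_{k-1,j} rho(j)],
  phi_{k,j} = phi_{k-1,j} - phi_{kk} phi_{k-1,k-j},  j = 1..k-1.
Step k = 1:
  phi_11 = rho(1) = 0.75.
Step k = 2:
  phi_22 = [rho(2) - phi_11 rho(1)] / [1 - phi_11 rho(1)] = [0.5485 - (0.75)(0.75)] / [1 - (0.75)(0.75)]
         = -0.014 / 0.4375 = -0.032.
Therefore phi_{22} = -0.0320.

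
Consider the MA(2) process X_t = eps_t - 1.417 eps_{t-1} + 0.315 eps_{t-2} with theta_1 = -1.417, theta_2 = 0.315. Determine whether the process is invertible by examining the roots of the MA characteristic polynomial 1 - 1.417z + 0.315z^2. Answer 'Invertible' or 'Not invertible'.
\text{Not invertible}

The MA(q) characteristic polynomial is P(z) = 1 - 1.417z + 0.315z^2.
Invertibility requires all roots to lie outside the unit circle, i.e. |z| > 1 for every root.
Set 1 + (-1.417) z + (0.315) z^2 = 0, i.e. a z^2 + b z + c = 0 with a = 0.315, b = -1.417, c = 1.
Discriminant D = b^2 - 4ac = (-1.417)^2 - 4*(0.315)*1 = 2.007889 - (1.26) = 0.747889.
D >= 0, so the roots are real: z = (-b +/- sqrt(D)) / (2a) = (1.417 +/- 0.864806) / (0.63).
  z_1 = (1.417 + 0.864806) / (0.63) = 3.6219,   |z_1| = 3.6219.
  z_2 = (1.417 - 0.864806) / (0.63) = 0.8765,   |z_2| = 0.8765.
Moduli of all roots: 3.6219, 0.8765.
All moduli strictly greater than 1? No.
Verdict: Not invertible.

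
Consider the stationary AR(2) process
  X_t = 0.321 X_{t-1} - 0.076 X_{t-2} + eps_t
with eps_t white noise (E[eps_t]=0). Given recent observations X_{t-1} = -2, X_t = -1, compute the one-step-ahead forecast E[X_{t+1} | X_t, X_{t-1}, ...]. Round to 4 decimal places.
E[X_{t+1} \mid \mathcal F_t] = -0.1690

For an AR(p) model X_t = c + sum_i phi_i X_{t-i} + eps_t, the
one-step-ahead conditional mean is
  E[X_{t+1} | X_t, ...] = c + sum_i phi_i X_{t+1-i}.
Substitute known values:
  E[X_{t+1} | ...] = (0.321) * (-1) + (-0.076) * (-2)
                   = -0.1690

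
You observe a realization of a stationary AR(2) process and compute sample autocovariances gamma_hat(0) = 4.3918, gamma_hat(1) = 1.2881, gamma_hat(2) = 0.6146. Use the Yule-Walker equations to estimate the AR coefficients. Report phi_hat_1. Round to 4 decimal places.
\hat\phi_{1} = 0.2760

The Yule-Walker equations for an AR(p) process read, in matrix form,
  Gamma_p phi = r_p,   with   (Gamma_p)_{ij} = gamma(|i - j|),
                       (r_p)_i = gamma(i),   i,j = 1..p.
Substitute the sample gammas (Toeplitz matrix and right-hand side of size 2):
  Gamma_p = [[4.3918, 1.2881], [1.2881, 4.3918]]
  r_p     = [1.2881, 0.6146]
Written out:
  4.3918 phi_1 + 1.2881 phi_2 = 1.2881
  1.2881 phi_1 + 4.3918 phi_2 = 0.6146
Solve by Cramer's rule:
  det = gamma(0)^2 - gamma(1)^2 = (4.3918)^2 - (1.2881)^2 = 19.28790724 - 1.65920161 = 17.62870563
  phi_hat_1 = [gamma(1) gamma(0) - gamma(1) gamma(2)] / det = [(1.2881)(4.3918) - (1.2881)(0.6146)] / 17.62870563 = 4.86541132 / 17.62870563 = 0.276
  phi_hat_2 = [gamma(0) gamma(2) - gamma(1)^2] / det = [(4.3918)(0.6146) - (1.2881)^2] / 17.62870563 = 1.03999867 / 17.62870563 = 0.059
So phi_hat = [0.2760, 0.0590].
Therefore phi_hat_1 = 0.2760.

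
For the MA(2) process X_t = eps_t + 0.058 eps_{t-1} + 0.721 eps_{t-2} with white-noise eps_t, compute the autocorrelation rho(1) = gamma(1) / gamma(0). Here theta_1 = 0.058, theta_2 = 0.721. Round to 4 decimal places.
\rho(1) = 0.0655

For an MA(q) process with theta_0 = 1, the autocovariance is
  gamma(k) = sigma^2 * sum_{i=0..q-k} theta_i * theta_{i+k},
and rho(k) = gamma(k) / gamma(0). Sigma^2 cancels.
  numerator   = (1)*(0.058) + (0.058)*(0.721) = 0.099818.
  denominator = (1)^2 + (0.058)^2 + (0.721)^2 = 1.523205.
  rho(1) = 0.099818 / 1.523205 = 0.0655.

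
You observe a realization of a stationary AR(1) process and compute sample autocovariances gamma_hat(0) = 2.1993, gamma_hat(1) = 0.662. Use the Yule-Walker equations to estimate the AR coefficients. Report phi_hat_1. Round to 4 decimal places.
\hat\phi_{1} = 0.3010

The Yule-Walker equations for an AR(p) process read, in matrix form,
  Gamma_p phi = r_p,   with   (Gamma_p)_{ij} = gamma(|i - j|),
                       (r_p)_i = gamma(i),   i,j = 1..p.
Substitute the sample gammas (Toeplitz matrix and right-hand side of size 1):
  Gamma_p = [[2.1993]]
  r_p     = [0.662]
With p = 1 this is the single equation gamma(0) phi_1 = gamma(1):
  phi_hat_1 = gamma(1) / gamma(0) = 0.662 / 2.1993 = 0.3010.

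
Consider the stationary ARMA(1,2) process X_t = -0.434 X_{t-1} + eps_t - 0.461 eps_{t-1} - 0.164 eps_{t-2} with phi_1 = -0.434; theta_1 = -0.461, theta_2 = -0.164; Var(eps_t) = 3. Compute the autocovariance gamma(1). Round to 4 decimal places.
\gamma(1) = -3.3684

Multiply the model equation by X_{t-k} and take expectations. With theta_0 = psi_0 = 1 and psi_j the MA(infinity) weights, this gives
  gamma(k) - sum_i phi_i gamma(k-i) = c_k,
  c_k = sigma^2 * sum_{j=k..q} theta_j psi_{j-k}   (c_k = 0 for k > q),
using gamma(-m) = gamma(m).
psi-weights needed (psi_j = theta_j + sum_i phi_i psi_{j-i}):
  psi_1 = theta_1 + phi_1 = -0.461 + (-0.434) = -0.895
  psi_2 = theta_2 + phi_1 psi_1 = -0.164 + (-0.434)(-0.895) = 0.22443
Right-hand sides:
  c_0 = sigma^2 (1 + theta_1 psi_1 + theta_2 psi_2) = 3 * (1 + (-0.461)(-0.895) + (-0.164)(0.22443)) = 3 * 1.375788 = 4.127365
  c_1 = sigma^2 (theta_1 + theta_2 psi_1) = 3 * (-0.461 + (-0.164)(-0.895)) = -0.94266
  c_2 = sigma^2 theta_2 = 3 * (-0.164) = -0.492
Equations for k = 0 and k = 1 (AR order 1):
  gamma(0) = phi_1 gamma(1) + c_0
  gamma(1) = phi_1 gamma(0) + c_1
Substituting the second into the first: gamma(0) (1 - phi_1^2) = c_0 + phi_1 c_1, so
  gamma(0) = (c_0 + phi_1 c_1) / (1 - phi_1^2) = (4.127365 + (-0.434)(-0.94266)) / (1 - (-0.434)^2) = 4.53648 / 0.811644 = 5.589248.
  gamma(1) = phi_1 gamma(0) + c_1 = (-0.434)(5.589248) + (-0.94266) = -3.368394.
Therefore gamma(1) = -3.3684 (to 4 decimal places).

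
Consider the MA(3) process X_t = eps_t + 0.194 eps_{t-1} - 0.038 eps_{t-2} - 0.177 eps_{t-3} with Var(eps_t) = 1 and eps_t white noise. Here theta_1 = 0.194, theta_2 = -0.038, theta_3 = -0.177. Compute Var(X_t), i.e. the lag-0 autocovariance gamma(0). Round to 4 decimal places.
\gamma(0) = 1.0704

For an MA(q) process X_t = eps_t + sum_i theta_i eps_{t-i} with
Var(eps_t) = sigma^2, the variance is
  gamma(0) = sigma^2 * (1 + sum_i theta_i^2).
  sum_i theta_i^2 = (0.194)^2 + (-0.038)^2 + (-0.177)^2 = 0.037636 + 0.001444 + 0.031329 = 0.070409.
  gamma(0) = 1 * (1 + 0.070409) = 1 * 1.070409 = 1.070409, which rounds to 1.0704.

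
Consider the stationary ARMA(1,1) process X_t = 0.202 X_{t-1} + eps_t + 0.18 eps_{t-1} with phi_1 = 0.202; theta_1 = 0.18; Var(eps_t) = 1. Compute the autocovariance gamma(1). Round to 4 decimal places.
\gamma(1) = 0.4127

Multiply the model equation by X_{t-k} and take expectations. With theta_0 = psi_0 = 1 and psi_j the MA(infinity) weights, this gives
  gamma(k) - sum_i phi_i gamma(k-i) = c_k,
  c_k = sigma^2 * sum_{j=k..q} theta_j psi_{j-k}   (c_k = 0 for k > q),
using gamma(-m) = gamma(m).
psi-weights needed (psi_j = theta_j + sum_i phi_i psi_{j-i}):
  psi_1 = theta_1 + phi_1 = 0.18 + (0.202) = 0.382
Right-hand sides:
  c_0 = sigma^2 (1 + theta_1 psi_1) = 1 * (1 + (0.18)(0.382)) = 1 * 1.06876 = 1.06876
  c_1 = sigma^2 theta_1 = 1 * (0.18) = 0.18
  c_2 = 0
Equations for k = 0 and k = 1 (AR order 1):
  gamma(0) = phi_1 gamma(1) + c_0
  gamma(1) = phi_1 gamma(0) + c_1
Substituting the second into the first: gamma(0) (1 - phi_1^2) = c_0 + phi_1 c_1, so
  gamma(0) = (c_0 + phi_1 c_1) / (1 - phi_1^2) = (1.06876 + (0.202)(0.18)) / (1 - (0.202)^2) = 1.10512 / 0.959196 = 1.152132.
  gamma(1) = phi_1 gamma(0) + c_1 = (0.202)(1.152132) + (0.18) = 0.412731.
Therefore gamma(1) = 0.4127 (to 4 decimal places).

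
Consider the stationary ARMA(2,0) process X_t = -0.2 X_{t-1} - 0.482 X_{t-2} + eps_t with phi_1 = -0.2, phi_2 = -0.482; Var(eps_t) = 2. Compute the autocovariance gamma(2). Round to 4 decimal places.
\gamma(2) = -1.2074

Multiply the model equation by X_{t-k} and take expectations. With theta_0 = psi_0 = 1 and psi_j the MA(infinity) weights, this gives
  gamma(k) - sum_i phi_i gamma(k-i) = c_k,
  c_k = sigma^2 * sum_{j=k..q} theta_j psi_{j-k}   (c_k = 0 for k > q),
using gamma(-m) = gamma(m).
Pure AR (q = 0): c_0 = sigma^2 = 2, c_k = 0 for k >= 1.
Equations for k = 0, 1, 2 (AR order 2, c_2 = 0):
  (E0) gamma(0) = phi_1 gamma(1) + phi_2 gamma(2) + c_0
  (E1) gamma(1) = phi_1 gamma(0) + phi_2 gamma(1) + c_1
  (E2) gamma(2) = phi_1 gamma(1) + phi_2 gamma(0)
From (E1): gamma(1) = A gamma(0) + B with
  A = phi_1 / (1 - phi_2) = -0.2 / 1.482 = -0.134953,   B = c_1 / (1 - phi_2) = 0 / 1.482 = 0.
Insert (E2) into (E0): gamma(0) (1 - phi_2^2) = phi_1 (1 + phi_2) gamma(1) + c_0.
  phi_1 (1 + phi_2) = (-0.2)(0.518) = -0.1036,   1 - phi_2^2 = 0.767676.
Replace gamma(1) by A gamma(0) + B and collect gamma(0):
  gamma(0) [0.767676 - (-0.1036)(-0.134953)] = c_0 = 2
  gamma(0) * 0.753695 = 2
  gamma(0) = 2 / 0.753695 = 2.653594.
  gamma(1) = A gamma(0) = (-0.134953)(2.653594) = -0.35811.
  gamma(2) = phi_1 gamma(1) + phi_2 gamma(0) = (-0.2)(-0.35811) + (-0.482)(2.653594) = -1.20741.
Therefore gamma(2) = -1.2074 (to 4 decimal places).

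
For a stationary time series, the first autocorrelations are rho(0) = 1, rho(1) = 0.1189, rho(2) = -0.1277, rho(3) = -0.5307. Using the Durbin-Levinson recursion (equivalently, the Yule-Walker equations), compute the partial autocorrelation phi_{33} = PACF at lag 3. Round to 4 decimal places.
\phi_{33} = -0.5140

The PACF at lag k is phi_{kk}, the last component of the solution
to the Yule-Walker system G_k phi = r_k where
  (G_k)_{ij} = rho(|i - j|), (r_k)_i = rho(i), i,j = 1..k.
Equivalently, Durbin-Levinson gives phi_{kk} iteratively:
  phi_{11} = rho(1)
  phi_{kk} = [rho(k) - sum_{j=1..k-1} phi_{k-1,j} rho(k-j)]
            / [1 - sum_{j=1..k-1} phi_{k-1,j} rho(j)],
  phi_{k,j} = phi_{k-1,j} - phi_{kk} phi_{k-1,k-j},  j = 1..k-1.
Step k = 1:
  phi_11 = rho(1) = 0.1189.
Step k = 2:
  phi_22 = [rho(2) - phi_11 rho(1)] / [1 - phi_11 rho(1)] = [-0.1277 - (0.1189)(0.1189)] / [1 - (0.1189)(0.1189)]
         = -0.14183721 / 0.98586279 = -0.143871.
  Update: phi_21 = phi_11 - phi_22 phi_11 = 0.1189 - (-0.143871)(0.1189) = 0.136006.
Step k = 3:
  phi_33 = [rho(3) - phi_21 rho(2) - phi_22 rho(1)] / [1 - phi_21 rho(1) - phi_22 rho(2)]
    numerator   = -0.5307 - (0.136006)(-0.1277) - (-0.143871)(0.1189) = -0.49622572
    denominator = 1 - (0.136006)(0.1189) - (-0.143871)(-0.1277) = 0.96545651
  phi_33 = -0.49622572 / 0.96545651 = -0.514.
Therefore phi_{33} = -0.5140.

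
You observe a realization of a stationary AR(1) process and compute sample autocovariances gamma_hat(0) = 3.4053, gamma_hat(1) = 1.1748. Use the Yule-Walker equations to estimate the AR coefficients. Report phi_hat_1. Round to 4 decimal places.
\hat\phi_{1} = 0.3450

The Yule-Walker equations for an AR(p) process read, in matrix form,
  Gamma_p phi = r_p,   with   (Gamma_p)_{ij} = gamma(|i - j|),
                       (r_p)_i = gamma(i),   i,j = 1..p.
Substitute the sample gammas (Toeplitz matrix and right-hand side of size 1):
  Gamma_p = [[3.4053]]
  r_p     = [1.1748]
With p = 1 this is the single equation gamma(0) phi_1 = gamma(1):
  phi_hat_1 = gamma(1) / gamma(0) = 1.1748 / 3.4053 = 0.3450.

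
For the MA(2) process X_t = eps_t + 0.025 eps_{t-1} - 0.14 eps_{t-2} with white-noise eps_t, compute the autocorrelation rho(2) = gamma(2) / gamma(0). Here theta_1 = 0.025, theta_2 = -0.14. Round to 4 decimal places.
\rho(2) = -0.1372

For an MA(q) process with theta_0 = 1, the autocovariance is
  gamma(k) = sigma^2 * sum_{i=0..q-k} theta_i * theta_{i+k},
and rho(k) = gamma(k) / gamma(0). Sigma^2 cancels.
  numerator   = (1)*(-0.14) = -0.14.
  denominator = (1)^2 + (0.025)^2 + (-0.14)^2 = 1.020225.
  rho(2) = -0.14 / 1.020225 = -0.1372.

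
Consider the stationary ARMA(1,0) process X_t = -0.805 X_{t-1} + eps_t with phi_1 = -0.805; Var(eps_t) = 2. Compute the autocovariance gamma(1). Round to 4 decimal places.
\gamma(1) = -4.5742

Multiply the model equation by X_{t-k} and take expectations. With theta_0 = psi_0 = 1 and psi_j the MA(infinity) weights, this gives
  gamma(k) - sum_i phi_i gamma(k-i) = c_k,
  c_k = sigma^2 * sum_{j=k..q} theta_j psi_{j-k}   (c_k = 0 for k > q),
using gamma(-m) = gamma(m).
Pure AR (q = 0): c_0 = sigma^2 = 2, c_k = 0 for k >= 1.
Equations for k = 0 and k = 1 (AR order 1):
  gamma(0) = phi_1 gamma(1) + c_0
  gamma(1) = phi_1 gamma(0) + c_1
Substituting the second into the first: gamma(0) (1 - phi_1^2) = c_0 + phi_1 c_1, so
  gamma(0) = c_0 / (1 - phi_1^2) = 2 / (1 - (-0.805)^2) = 2 / 0.351975 = 5.682222.
  gamma(1) = phi_1 gamma(0) = (-0.805)(5.682222) = -4.574189.
Therefore gamma(1) = -4.5742 (to 4 decimal places).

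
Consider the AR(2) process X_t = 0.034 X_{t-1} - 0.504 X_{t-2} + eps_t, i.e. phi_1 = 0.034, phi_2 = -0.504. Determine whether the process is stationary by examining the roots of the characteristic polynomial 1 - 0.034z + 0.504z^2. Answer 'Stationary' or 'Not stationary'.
\text{Stationary}

The AR(p) characteristic polynomial is P(z) = 1 - 0.034z + 0.504z^2.
Stationarity requires all roots to lie outside the unit circle, i.e. |z| > 1 for every root.
Set 1 + (-0.034) z + (0.504) z^2 = 0, i.e. a z^2 + b z + c = 0 with a = 0.504, b = -0.034, c = 1.
Discriminant D = b^2 - 4ac = (-0.034)^2 - 4*(0.504)*1 = 0.001156 - (2.016) = -2.014844.
D < 0, so the roots are the complex-conjugate pair z = (-b +/- i sqrt(-D)) / (2a) = 0.0337 +/- 1.4082i.
For a conjugate pair |z|^2 = z * conj(z) = (product of roots) = c/a = 1/(0.504) = 1.984127, so |z| = sqrt(1.984127) = 1.4086 for both roots.
Moduli of all roots: 1.4086, 1.4086.
All moduli strictly greater than 1? Yes.
Verdict: Stationary.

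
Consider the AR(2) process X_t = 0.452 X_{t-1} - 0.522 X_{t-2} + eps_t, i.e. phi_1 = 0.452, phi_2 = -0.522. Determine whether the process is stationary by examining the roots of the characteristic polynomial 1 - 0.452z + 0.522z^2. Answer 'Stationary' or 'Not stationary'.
\text{Stationary}

The AR(p) characteristic polynomial is P(z) = 1 - 0.452z + 0.522z^2.
Stationarity requires all roots to lie outside the unit circle, i.e. |z| > 1 for every root.
Set 1 + (-0.452) z + (0.522) z^2 = 0, i.e. a z^2 + b z + c = 0 with a = 0.522, b = -0.452, c = 1.
Discriminant D = b^2 - 4ac = (-0.452)^2 - 4*(0.522)*1 = 0.204304 - (2.088) = -1.883696.
D < 0, so the roots are the complex-conjugate pair z = (-b +/- i sqrt(-D)) / (2a) = 0.433 +/- 1.3146i.
For a conjugate pair |z|^2 = z * conj(z) = (product of roots) = c/a = 1/(0.522) = 1.915709, so |z| = sqrt(1.915709) = 1.3841 for both roots.
Moduli of all roots: 1.3841, 1.3841.
All moduli strictly greater than 1? Yes.
Verdict: Stationary.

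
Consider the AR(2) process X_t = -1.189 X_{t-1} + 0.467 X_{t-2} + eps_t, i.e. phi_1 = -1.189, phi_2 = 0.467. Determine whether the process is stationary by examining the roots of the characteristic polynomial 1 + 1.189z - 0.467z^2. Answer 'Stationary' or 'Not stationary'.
\text{Not stationary}

The AR(p) characteristic polynomial is P(z) = 1 + 1.189z - 0.467z^2.
Stationarity requires all roots to lie outside the unit circle, i.e. |z| > 1 for every root.
Set 1 + (1.189) z + (-0.467) z^2 = 0, i.e. a z^2 + b z + c = 0 with a = -0.467, b = 1.189, c = 1.
Discriminant D = b^2 - 4ac = (1.189)^2 - 4*(-0.467)*1 = 1.413721 - (-1.868) = 3.281721.
D >= 0, so the roots are real: z = (-b +/- sqrt(D)) / (2a) = (-1.189 +/- 1.811552) / (-0.934).
  z_1 = (-1.189 + 1.811552) / (-0.934) = -0.6665,   |z_1| = 0.6665.
  z_2 = (-1.189 - 1.811552) / (-0.934) = 3.2126,   |z_2| = 3.2126.
Moduli of all roots: 0.6665, 3.2126.
All moduli strictly greater than 1? No.
Verdict: Not stationary.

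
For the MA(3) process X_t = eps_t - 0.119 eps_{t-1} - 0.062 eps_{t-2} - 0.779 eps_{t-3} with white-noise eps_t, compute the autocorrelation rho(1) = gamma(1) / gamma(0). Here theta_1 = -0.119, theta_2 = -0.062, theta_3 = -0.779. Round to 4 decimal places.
\rho(1) = -0.0390

For an MA(q) process with theta_0 = 1, the autocovariance is
  gamma(k) = sigma^2 * sum_{i=0..q-k} theta_i * theta_{i+k},
and rho(k) = gamma(k) / gamma(0). Sigma^2 cancels.
  numerator   = (1)*(-0.119) + (-0.119)*(-0.062) + (-0.062)*(-0.779) = -0.063324.
  denominator = (1)^2 + (-0.119)^2 + (-0.062)^2 + (-0.779)^2 = 1.624846.
  rho(1) = -0.063324 / 1.624846 = -0.0390.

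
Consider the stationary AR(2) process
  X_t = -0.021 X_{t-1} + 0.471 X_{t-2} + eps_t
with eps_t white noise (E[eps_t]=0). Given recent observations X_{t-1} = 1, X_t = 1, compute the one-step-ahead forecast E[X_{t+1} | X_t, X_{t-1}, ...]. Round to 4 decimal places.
E[X_{t+1} \mid \mathcal F_t] = 0.4500

For an AR(p) model X_t = c + sum_i phi_i X_{t-i} + eps_t, the
one-step-ahead conditional mean is
  E[X_{t+1} | X_t, ...] = c + sum_i phi_i X_{t+1-i}.
Substitute known values:
  E[X_{t+1} | ...] = (-0.021) * (1) + (0.471) * (1)
                   = 0.4500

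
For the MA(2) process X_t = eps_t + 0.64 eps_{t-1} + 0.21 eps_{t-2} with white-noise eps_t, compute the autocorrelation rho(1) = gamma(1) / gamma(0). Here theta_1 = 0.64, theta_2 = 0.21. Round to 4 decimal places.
\rho(1) = 0.5327

For an MA(q) process with theta_0 = 1, the autocovariance is
  gamma(k) = sigma^2 * sum_{i=0..q-k} theta_i * theta_{i+k},
and rho(k) = gamma(k) / gamma(0). Sigma^2 cancels.
  numerator   = (1)*(0.64) + (0.64)*(0.21) = 0.7744.
  denominator = (1)^2 + (0.64)^2 + (0.21)^2 = 1.4537.
  rho(1) = 0.7744 / 1.4537 = 0.5327.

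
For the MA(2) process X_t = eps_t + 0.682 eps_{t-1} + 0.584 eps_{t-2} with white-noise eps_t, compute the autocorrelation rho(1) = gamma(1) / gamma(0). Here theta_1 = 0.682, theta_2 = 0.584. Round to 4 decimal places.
\rho(1) = 0.5981

For an MA(q) process with theta_0 = 1, the autocovariance is
  gamma(k) = sigma^2 * sum_{i=0..q-k} theta_i * theta_{i+k},
and rho(k) = gamma(k) / gamma(0). Sigma^2 cancels.
  numerator   = (1)*(0.682) + (0.682)*(0.584) = 1.080288.
  denominator = (1)^2 + (0.682)^2 + (0.584)^2 = 1.80618.
  rho(1) = 1.080288 / 1.80618 = 0.5981.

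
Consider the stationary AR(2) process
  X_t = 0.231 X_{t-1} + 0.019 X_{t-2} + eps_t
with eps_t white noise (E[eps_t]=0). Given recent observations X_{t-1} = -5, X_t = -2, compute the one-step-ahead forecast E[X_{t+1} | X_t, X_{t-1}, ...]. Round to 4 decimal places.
E[X_{t+1} \mid \mathcal F_t] = -0.5570

For an AR(p) model X_t = c + sum_i phi_i X_{t-i} + eps_t, the
one-step-ahead conditional mean is
  E[X_{t+1} | X_t, ...] = c + sum_i phi_i X_{t+1-i}.
Substitute known values:
  E[X_{t+1} | ...] = (0.231) * (-2) + (0.019) * (-5)
                   = -0.5570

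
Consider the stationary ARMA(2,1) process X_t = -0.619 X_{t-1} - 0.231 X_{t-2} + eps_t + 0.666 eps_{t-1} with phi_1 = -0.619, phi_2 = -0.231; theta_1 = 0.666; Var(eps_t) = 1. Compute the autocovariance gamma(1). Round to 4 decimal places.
\gamma(1) = -0.0091

Multiply the model equation by X_{t-k} and take expectations. With theta_0 = psi_0 = 1 and psi_j the MA(infinity) weights, this gives
  gamma(k) - sum_i phi_i gamma(k-i) = c_k,
  c_k = sigma^2 * sum_{j=k..q} theta_j psi_{j-k}   (c_k = 0 for k > q),
using gamma(-m) = gamma(m).
psi-weights needed (psi_j = theta_j + sum_i phi_i psi_{j-i}):
  psi_1 = theta_1 + phi_1 = 0.666 + (-0.619) = 0.047
Right-hand sides:
  c_0 = sigma^2 (1 + theta_1 psi_1) = 1 * (1 + (0.666)(0.047)) = 1 * 1.031302 = 1.031302
  c_1 = sigma^2 theta_1 = 1 * (0.666) = 0.666
  c_2 = 0
Equations for k = 0, 1, 2 (AR order 2, c_2 = 0):
  (E0) gamma(0) = phi_1 gamma(1) + phi_2 gamma(2) + c_0
  (E1) gamma(1) = phi_1 gamma(0) + phi_2 gamma(1) + c_1
  (E2) gamma(2) = phi_1 gamma(1) + phi_2 gamma(0)
From (E1): gamma(1) = A gamma(0) + B with
  A = phi_1 / (1 - phi_2) = -0.619 / 1.231 = -0.502843,   B = c_1 / (1 - phi_2) = 0.666 / 1.231 = 0.541024.
Insert (E2) into (E0): gamma(0) (1 - phi_2^2) = phi_1 (1 + phi_2) gamma(1) + c_0.
  phi_1 (1 + phi_2) = (-0.619)(0.769) = -0.476011,   1 - phi_2^2 = 0.946639.
Replace gamma(1) by A gamma(0) + B and collect gamma(0):
  gamma(0) [0.946639 - (-0.476011)(-0.502843)] = (-0.476011)(0.541024) + 1.031302
  gamma(0) * 0.70728 = 0.773769
  gamma(0) = 0.773769 / 0.70728 = 1.094006.
  gamma(1) = A gamma(0) + B = (-0.502843)(1.094006) + (0.541024) = -0.00909.
Therefore gamma(1) = -0.0091 (to 4 decimal places).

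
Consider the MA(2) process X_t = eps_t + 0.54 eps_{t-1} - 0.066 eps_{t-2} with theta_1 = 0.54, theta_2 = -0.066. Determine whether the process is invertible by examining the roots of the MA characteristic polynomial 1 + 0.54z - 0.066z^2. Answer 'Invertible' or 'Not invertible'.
\text{Invertible}

The MA(q) characteristic polynomial is P(z) = 1 + 0.54z - 0.066z^2.
Invertibility requires all roots to lie outside the unit circle, i.e. |z| > 1 for every root.
Set 1 + (0.54) z + (-0.066) z^2 = 0, i.e. a z^2 + b z + c = 0 with a = -0.066, b = 0.54, c = 1.
Discriminant D = b^2 - 4ac = (0.54)^2 - 4*(-0.066)*1 = 0.2916 - (-0.264) = 0.5556.
D >= 0, so the roots are real: z = (-b +/- sqrt(D)) / (2a) = (-0.54 +/- 0.745386) / (-0.132).
  z_1 = (-0.54 + 0.745386) / (-0.132) = -1.556,   |z_1| = 1.556.
  z_2 = (-0.54 - 0.745386) / (-0.132) = 9.7378,   |z_2| = 9.7378.
Moduli of all roots: 1.5560, 9.7378.
All moduli strictly greater than 1? Yes.
Verdict: Invertible.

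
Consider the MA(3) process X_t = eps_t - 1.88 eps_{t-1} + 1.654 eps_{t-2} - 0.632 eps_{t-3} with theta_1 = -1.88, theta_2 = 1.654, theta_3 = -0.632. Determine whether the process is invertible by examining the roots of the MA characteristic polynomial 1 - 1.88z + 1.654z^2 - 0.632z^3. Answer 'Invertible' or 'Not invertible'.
\text{Invertible}

The MA(q) characteristic polynomial is P(z) = 1 - 1.88z + 1.654z^2 - 0.632z^3.
Invertibility requires all roots to lie outside the unit circle, i.e. |z| > 1 for every root.
Degree 3: look for a simple real root z0 first, then factor out (1 - z/z0) and solve the remaining quadratic.
Testing z0 = 1.25: P(1.25) = 1 + (-1.88)(1.25) + (1.654)(1.25)^2 + (-0.632)(1.25)^3
  = 1 + (-2.35) + (2.584375) + (-1.234375) = 0.  So z_0 = 1.25 is a root, |z_0| = 1.25.
Divide out the factor (1 - 0.8 z) = (1 - z/z0) (since 1/z0 = 0.8):
  P(z) = (1 - 0.8 z)(1 + (-1.08) z + (0.79) z^2)
  [check: z-coef -1.08 - (0.8) = -1.88; z^2-coef 0.79 - (0.8)(-1.08) = 1.654; z^3-coef -(0.8)(0.79) = -0.632.]
Remaining roots from the quadratic factor 1 + (-1.08) z + (0.79) z^2:
  Set 1 + (-1.08) z + (0.79) z^2 = 0, i.e. a z^2 + b z + c = 0 with a = 0.79, b = -1.08, c = 1.
  Discriminant D = b^2 - 4ac = (-1.08)^2 - 4*(0.79)*1 = 1.1664 - (3.16) = -1.9936.
  D < 0, so the roots are the complex-conjugate pair z = (-b +/- i sqrt(-D)) / (2a) = 0.6835 +/- 0.8936i.
  For a conjugate pair |z|^2 = z * conj(z) = (product of roots) = c/a = 1/(0.79) = 1.265823, so |z| = sqrt(1.265823) = 1.1251 for both roots.
Moduli of all roots: 1.2500, 1.1251, 1.1251.
All moduli strictly greater than 1? Yes.
Verdict: Invertible.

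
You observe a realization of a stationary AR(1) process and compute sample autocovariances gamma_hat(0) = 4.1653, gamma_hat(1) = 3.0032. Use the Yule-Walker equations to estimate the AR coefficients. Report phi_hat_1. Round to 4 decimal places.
\hat\phi_{1} = 0.7210

The Yule-Walker equations for an AR(p) process read, in matrix form,
  Gamma_p phi = r_p,   with   (Gamma_p)_{ij} = gamma(|i - j|),
                       (r_p)_i = gamma(i),   i,j = 1..p.
Substitute the sample gammas (Toeplitz matrix and right-hand side of size 1):
  Gamma_p = [[4.1653]]
  r_p     = [3.0032]
With p = 1 this is the single equation gamma(0) phi_1 = gamma(1):
  phi_hat_1 = gamma(1) / gamma(0) = 3.0032 / 4.1653 = 0.7210.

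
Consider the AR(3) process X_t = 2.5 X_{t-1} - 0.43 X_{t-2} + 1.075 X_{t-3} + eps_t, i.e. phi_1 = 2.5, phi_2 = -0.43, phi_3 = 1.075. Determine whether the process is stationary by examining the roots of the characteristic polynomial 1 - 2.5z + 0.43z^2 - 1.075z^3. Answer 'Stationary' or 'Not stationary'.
\text{Not stationary}

The AR(p) characteristic polynomial is P(z) = 1 - 2.5z + 0.43z^2 - 1.075z^3.
Stationarity requires all roots to lie outside the unit circle, i.e. |z| > 1 for every root.
Degree 3: look for a simple real root z0 first, then factor out (1 - z/z0) and solve the remaining quadratic.
Testing z0 = 0.4: P(0.4) = 1 + (-2.5)(0.4) + (0.43)(0.4)^2 + (-1.075)(0.4)^3
  = 1 + (-1) + (0.0688) + (-0.0688) = 0.  So z_0 = 0.4 is a root, |z_0| = 0.4.
Divide out the factor (1 - 2.5 z) = (1 - z/z0) (since 1/z0 = 2.5):
  P(z) = (1 - 2.5 z)(1 + (0) z + (0.43) z^2)
  [check: z-coef 0 - (2.5) = -2.5; z^2-coef 0.43 - (2.5)(0) = 0.43; z^3-coef -(2.5)(0.43) = -1.075.]
Remaining roots from the quadratic factor 1 + (0) z + (0.43) z^2:
  Set 1 + (0) z + (0.43) z^2 = 0, i.e. a z^2 + b z + c = 0 with a = 0.43, b = 0, c = 1.
  Discriminant D = b^2 - 4ac = (0)^2 - 4*(0.43)*1 = 0 - (1.72) = -1.72.
  D < 0, so the roots are the complex-conjugate pair z = (-b +/- i sqrt(-D)) / (2a) = 0 +/- 1.525i.
  For a conjugate pair |z|^2 = z * conj(z) = (product of roots) = c/a = 1/(0.43) = 2.325581, so |z| = sqrt(2.325581) = 1.525 for both roots.
Moduli of all roots: 0.4000, 1.5250, 1.5250.
All moduli strictly greater than 1? No.
Verdict: Not stationary.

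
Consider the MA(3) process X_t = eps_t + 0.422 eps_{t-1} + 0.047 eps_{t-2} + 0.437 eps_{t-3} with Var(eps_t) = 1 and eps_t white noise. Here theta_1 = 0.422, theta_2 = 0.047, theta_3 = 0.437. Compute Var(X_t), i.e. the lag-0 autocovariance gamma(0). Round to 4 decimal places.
\gamma(0) = 1.3713

For an MA(q) process X_t = eps_t + sum_i theta_i eps_{t-i} with
Var(eps_t) = sigma^2, the variance is
  gamma(0) = sigma^2 * (1 + sum_i theta_i^2).
  sum_i theta_i^2 = (0.422)^2 + (0.047)^2 + (0.437)^2 = 0.178084 + 0.002209 + 0.190969 = 0.371262.
  gamma(0) = 1 * (1 + 0.371262) = 1 * 1.371262 = 1.371262, which rounds to 1.3713.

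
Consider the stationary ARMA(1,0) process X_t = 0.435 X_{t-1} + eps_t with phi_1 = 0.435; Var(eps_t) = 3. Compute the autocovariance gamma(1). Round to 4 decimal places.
\gamma(1) = 1.6096

Multiply the model equation by X_{t-k} and take expectations. With theta_0 = psi_0 = 1 and psi_j the MA(infinity) weights, this gives
  gamma(k) - sum_i phi_i gamma(k-i) = c_k,
  c_k = sigma^2 * sum_{j=k..q} theta_j psi_{j-k}   (c_k = 0 for k > q),
using gamma(-m) = gamma(m).
Pure AR (q = 0): c_0 = sigma^2 = 3, c_k = 0 for k >= 1.
Equations for k = 0 and k = 1 (AR order 1):
  gamma(0) = phi_1 gamma(1) + c_0
  gamma(1) = phi_1 gamma(0) + c_1
Substituting the second into the first: gamma(0) (1 - phi_1^2) = c_0 + phi_1 c_1, so
  gamma(0) = c_0 / (1 - phi_1^2) = 3 / (1 - (0.435)^2) = 3 / 0.810775 = 3.700163.
  gamma(1) = phi_1 gamma(0) = (0.435)(3.700163) = 1.609571.
Therefore gamma(1) = 1.6096 (to 4 decimal places).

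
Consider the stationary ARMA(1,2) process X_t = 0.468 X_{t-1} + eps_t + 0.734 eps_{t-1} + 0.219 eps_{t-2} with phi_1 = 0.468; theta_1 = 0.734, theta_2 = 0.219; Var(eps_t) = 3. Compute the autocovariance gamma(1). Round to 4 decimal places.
\gamma(1) = 7.5223

Multiply the model equation by X_{t-k} and take expectations. With theta_0 = psi_0 = 1 and psi_j the MA(infinity) weights, this gives
  gamma(k) - sum_i phi_i gamma(k-i) = c_k,
  c_k = sigma^2 * sum_{j=k..q} theta_j psi_{j-k}   (c_k = 0 for k > q),
using gamma(-m) = gamma(m).
psi-weights needed (psi_j = theta_j + sum_i phi_i psi_{j-i}):
  psi_1 = theta_1 + phi_1 = 0.734 + (0.468) = 1.202
  psi_2 = theta_2 + phi_1 psi_1 = 0.219 + (0.468)(1.202) = 0.781536
Right-hand sides:
  c_0 = sigma^2 (1 + theta_1 psi_1 + theta_2 psi_2) = 3 * (1 + (0.734)(1.202) + (0.219)(0.781536)) = 3 * 2.053424 = 6.160273
  c_1 = sigma^2 (theta_1 + theta_2 psi_1) = 3 * (0.734 + (0.219)(1.202)) = 2.991714
  c_2 = sigma^2 theta_2 = 3 * (0.219) = 0.657
Equations for k = 0 and k = 1 (AR order 1):
  gamma(0) = phi_1 gamma(1) + c_0
  gamma(1) = phi_1 gamma(0) + c_1
Substituting the second into the first: gamma(0) (1 - phi_1^2) = c_0 + phi_1 c_1, so
  gamma(0) = (c_0 + phi_1 c_1) / (1 - phi_1^2) = (6.160273 + (0.468)(2.991714)) / (1 - (0.468)^2) = 7.560395 / 0.780976 = 9.680701.
  gamma(1) = phi_1 gamma(0) + c_1 = (0.468)(9.680701) + (2.991714) = 7.522282.
Therefore gamma(1) = 7.5223 (to 4 decimal places).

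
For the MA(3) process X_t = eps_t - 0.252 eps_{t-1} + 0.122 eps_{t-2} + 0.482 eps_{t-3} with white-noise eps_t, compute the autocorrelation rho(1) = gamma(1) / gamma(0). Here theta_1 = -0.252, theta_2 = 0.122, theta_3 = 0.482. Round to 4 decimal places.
\rho(1) = -0.1709

For an MA(q) process with theta_0 = 1, the autocovariance is
  gamma(k) = sigma^2 * sum_{i=0..q-k} theta_i * theta_{i+k},
and rho(k) = gamma(k) / gamma(0). Sigma^2 cancels.
  numerator   = (1)*(-0.252) + (-0.252)*(0.122) + (0.122)*(0.482) = -0.22394.
  denominator = (1)^2 + (-0.252)^2 + (0.122)^2 + (0.482)^2 = 1.310712.
  rho(1) = -0.22394 / 1.310712 = -0.1709.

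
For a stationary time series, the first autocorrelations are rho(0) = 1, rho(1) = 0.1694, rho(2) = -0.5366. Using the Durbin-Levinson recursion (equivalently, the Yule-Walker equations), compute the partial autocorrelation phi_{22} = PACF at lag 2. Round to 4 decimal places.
\phi_{22} = -0.5820

The PACF at lag k is phi_{kk}, the last component of the solution
to the Yule-Walker system G_k phi = r_k where
  (G_k)_{ij} = rho(|i - j|), (r_k)_i = rho(i), i,j = 1..k.
Equivalently, Durbin-Levinson gives phi_{kk} iteratively:
  phi_{11} = rho(1)
  phi_{kk} = [rho(k) - sum_{j=1..k-1} phi_{k-1,j} rho(k-j)]
            / [1 - sum_{j=1..k-1} phi_{k-1,j} rho(j)],
  phi_{k,j} = phi_{k-1,j} - phi_{kk} phi_{k-1,k-j},  j = 1..k-1.
Step k = 1:
  phi_11 = rho(1) = 0.1694.
Step k = 2:
  phi_22 = [rho(2) - phi_11 rho(1)] / [1 - phi_11 rho(1)] = [-0.5366 - (0.1694)(0.1694)] / [1 - (0.1694)(0.1694)]
         = -0.56529636 / 0.97130364 = -0.582.
Therefore phi_{22} = -0.5820.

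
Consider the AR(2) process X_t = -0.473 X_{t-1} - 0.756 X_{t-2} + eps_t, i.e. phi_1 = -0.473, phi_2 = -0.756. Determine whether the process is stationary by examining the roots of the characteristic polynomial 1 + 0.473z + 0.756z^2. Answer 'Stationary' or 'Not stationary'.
\text{Stationary}

The AR(p) characteristic polynomial is P(z) = 1 + 0.473z + 0.756z^2.
Stationarity requires all roots to lie outside the unit circle, i.e. |z| > 1 for every root.
Set 1 + (0.473) z + (0.756) z^2 = 0, i.e. a z^2 + b z + c = 0 with a = 0.756, b = 0.473, c = 1.
Discriminant D = b^2 - 4ac = (0.473)^2 - 4*(0.756)*1 = 0.223729 - (3.024) = -2.800271.
D < 0, so the roots are the complex-conjugate pair z = (-b +/- i sqrt(-D)) / (2a) = -0.3128 +/- 1.1067i.
For a conjugate pair |z|^2 = z * conj(z) = (product of roots) = c/a = 1/(0.756) = 1.322751, so |z| = sqrt(1.322751) = 1.1501 for both roots.
Moduli of all roots: 1.1501, 1.1501.
All moduli strictly greater than 1? Yes.
Verdict: Stationary.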